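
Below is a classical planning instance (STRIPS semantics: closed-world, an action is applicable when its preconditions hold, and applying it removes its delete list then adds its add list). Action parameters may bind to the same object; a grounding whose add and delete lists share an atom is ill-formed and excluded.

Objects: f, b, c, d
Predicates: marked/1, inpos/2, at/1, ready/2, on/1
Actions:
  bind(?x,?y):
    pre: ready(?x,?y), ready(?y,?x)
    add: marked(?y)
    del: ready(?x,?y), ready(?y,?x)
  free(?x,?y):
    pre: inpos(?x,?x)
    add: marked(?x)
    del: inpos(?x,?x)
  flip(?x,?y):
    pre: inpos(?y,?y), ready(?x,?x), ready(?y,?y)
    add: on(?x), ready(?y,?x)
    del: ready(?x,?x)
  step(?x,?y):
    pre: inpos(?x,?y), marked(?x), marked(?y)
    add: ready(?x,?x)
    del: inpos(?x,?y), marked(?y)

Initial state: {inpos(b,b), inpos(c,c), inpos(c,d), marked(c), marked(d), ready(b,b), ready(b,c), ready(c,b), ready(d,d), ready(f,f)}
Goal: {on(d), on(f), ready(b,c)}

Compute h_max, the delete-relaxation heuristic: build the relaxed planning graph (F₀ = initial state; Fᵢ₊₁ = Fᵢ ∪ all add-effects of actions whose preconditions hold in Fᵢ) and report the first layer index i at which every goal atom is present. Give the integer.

1

F0 = init (10 atoms)
F1 = F0 ∪ {marked(b), marked(f), on(d), on(f), ready(b,d), ready(b,f), ready(c,c)}  (17 atoms)
goal ⊆ F1  ⇒  h_max = 1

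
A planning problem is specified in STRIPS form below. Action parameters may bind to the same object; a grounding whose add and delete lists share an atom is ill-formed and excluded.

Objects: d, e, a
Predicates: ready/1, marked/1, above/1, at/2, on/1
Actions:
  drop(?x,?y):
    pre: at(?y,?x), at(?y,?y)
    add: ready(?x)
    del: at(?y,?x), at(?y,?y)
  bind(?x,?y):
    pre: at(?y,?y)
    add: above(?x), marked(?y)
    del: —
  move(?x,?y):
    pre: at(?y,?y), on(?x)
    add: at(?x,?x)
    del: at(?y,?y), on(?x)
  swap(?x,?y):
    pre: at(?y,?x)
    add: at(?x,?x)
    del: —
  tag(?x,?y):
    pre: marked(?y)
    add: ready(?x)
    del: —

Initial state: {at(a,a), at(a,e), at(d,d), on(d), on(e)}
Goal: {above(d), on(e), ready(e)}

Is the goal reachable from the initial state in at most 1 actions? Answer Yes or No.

No

1. drop(e,a)  →  {at(d,d), on(d), on(e), ready(e)}
2. bind(d,d)  →  {above(d), at(d,d), marked(d), on(d), on(e), ready(e)}
optimal plan length = 2; 2 > 1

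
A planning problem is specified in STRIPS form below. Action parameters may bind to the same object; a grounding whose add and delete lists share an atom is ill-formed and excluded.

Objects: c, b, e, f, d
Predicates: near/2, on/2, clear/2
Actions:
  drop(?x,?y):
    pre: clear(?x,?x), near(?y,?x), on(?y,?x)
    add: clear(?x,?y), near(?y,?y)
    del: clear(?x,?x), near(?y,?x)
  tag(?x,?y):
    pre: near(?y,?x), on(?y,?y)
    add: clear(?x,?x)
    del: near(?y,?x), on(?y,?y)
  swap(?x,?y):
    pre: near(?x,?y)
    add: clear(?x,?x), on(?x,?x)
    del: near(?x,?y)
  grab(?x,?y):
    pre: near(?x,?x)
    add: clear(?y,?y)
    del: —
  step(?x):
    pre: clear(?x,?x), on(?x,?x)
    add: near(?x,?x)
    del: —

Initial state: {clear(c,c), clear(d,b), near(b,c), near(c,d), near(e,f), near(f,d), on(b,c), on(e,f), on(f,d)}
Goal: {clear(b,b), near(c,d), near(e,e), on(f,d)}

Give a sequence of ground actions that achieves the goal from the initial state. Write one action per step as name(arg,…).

1. swap(b,c)  →  {clear(b,b), clear(c,c), clear(d,b), near(c,d), near(e,f), near(f,d), on(b,b), on(b,c), on(e,f), on(f,d)}
2. swap(e,f)  →  {clear(b,b), clear(c,c), clear(d,b), clear(e,e), near(c,d), near(f,d), on(b,b), on(b,c), on(e,e), on(e,f), on(f,d)}
3. step(e)  →  {clear(b,b), clear(c,c), clear(d,b), clear(e,e), near(c,d), near(e,e), near(f,d), on(b,b), on(b,c), on(e,e), on(e,f), on(f,d)}

swap(b,c); swap(e,f); step(e)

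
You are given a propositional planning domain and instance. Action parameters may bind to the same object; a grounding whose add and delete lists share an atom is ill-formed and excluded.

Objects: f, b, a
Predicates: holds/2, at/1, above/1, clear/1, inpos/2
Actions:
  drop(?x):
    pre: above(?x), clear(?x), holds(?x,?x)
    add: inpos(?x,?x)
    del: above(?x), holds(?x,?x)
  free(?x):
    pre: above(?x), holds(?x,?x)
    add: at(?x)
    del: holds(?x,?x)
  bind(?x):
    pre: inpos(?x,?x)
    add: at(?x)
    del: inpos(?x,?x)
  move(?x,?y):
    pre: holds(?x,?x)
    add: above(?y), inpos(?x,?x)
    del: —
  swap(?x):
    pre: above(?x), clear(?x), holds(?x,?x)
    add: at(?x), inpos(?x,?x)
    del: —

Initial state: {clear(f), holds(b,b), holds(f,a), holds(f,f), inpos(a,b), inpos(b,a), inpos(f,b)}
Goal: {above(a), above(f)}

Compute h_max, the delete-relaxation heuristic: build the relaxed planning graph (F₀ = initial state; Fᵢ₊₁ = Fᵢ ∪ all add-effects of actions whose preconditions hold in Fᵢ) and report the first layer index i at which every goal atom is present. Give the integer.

1

F0 = init (7 atoms)
F1 = F0 ∪ {above(a), above(b), above(f), inpos(b,b), inpos(f,f)}  (12 atoms)
goal ⊆ F1  ⇒  h_max = 1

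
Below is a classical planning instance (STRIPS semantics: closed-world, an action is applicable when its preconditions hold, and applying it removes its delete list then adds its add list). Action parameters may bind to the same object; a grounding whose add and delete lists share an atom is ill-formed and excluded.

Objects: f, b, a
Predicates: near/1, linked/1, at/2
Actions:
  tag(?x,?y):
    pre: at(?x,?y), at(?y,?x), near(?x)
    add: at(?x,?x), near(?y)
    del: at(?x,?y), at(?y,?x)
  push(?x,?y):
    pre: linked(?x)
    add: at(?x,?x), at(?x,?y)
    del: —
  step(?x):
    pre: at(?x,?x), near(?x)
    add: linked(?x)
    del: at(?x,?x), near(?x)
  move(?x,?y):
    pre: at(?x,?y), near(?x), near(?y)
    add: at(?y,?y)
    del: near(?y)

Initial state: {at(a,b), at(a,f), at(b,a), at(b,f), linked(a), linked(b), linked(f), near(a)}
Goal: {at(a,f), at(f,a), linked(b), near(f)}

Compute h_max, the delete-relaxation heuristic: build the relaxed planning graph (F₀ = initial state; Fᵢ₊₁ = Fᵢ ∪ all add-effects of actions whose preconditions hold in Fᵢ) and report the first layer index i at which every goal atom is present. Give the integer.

F0 = init (8 atoms)
F1 = F0 ∪ {at(a,a), at(b,b), at(f,a), at(f,b), at(f,f), near(b)}  (14 atoms)
F2 = F1 ∪ {near(f)}  (15 atoms)
goal ⊆ F2  ⇒  h_max = 2

2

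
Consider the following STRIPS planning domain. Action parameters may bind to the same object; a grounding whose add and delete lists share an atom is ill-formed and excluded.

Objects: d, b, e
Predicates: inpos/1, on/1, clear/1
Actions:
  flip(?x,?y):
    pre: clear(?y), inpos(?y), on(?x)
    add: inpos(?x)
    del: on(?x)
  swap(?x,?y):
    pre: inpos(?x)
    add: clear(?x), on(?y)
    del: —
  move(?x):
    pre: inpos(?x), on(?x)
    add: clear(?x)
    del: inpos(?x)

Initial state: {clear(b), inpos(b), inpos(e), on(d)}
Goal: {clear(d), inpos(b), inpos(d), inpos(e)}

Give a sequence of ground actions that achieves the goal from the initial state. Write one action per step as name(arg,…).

1. flip(d,b)  →  {clear(b), inpos(b), inpos(d), inpos(e)}
2. swap(d,d)  →  {clear(b), clear(d), inpos(b), inpos(d), inpos(e), on(d)}

flip(d,b); swap(d,d)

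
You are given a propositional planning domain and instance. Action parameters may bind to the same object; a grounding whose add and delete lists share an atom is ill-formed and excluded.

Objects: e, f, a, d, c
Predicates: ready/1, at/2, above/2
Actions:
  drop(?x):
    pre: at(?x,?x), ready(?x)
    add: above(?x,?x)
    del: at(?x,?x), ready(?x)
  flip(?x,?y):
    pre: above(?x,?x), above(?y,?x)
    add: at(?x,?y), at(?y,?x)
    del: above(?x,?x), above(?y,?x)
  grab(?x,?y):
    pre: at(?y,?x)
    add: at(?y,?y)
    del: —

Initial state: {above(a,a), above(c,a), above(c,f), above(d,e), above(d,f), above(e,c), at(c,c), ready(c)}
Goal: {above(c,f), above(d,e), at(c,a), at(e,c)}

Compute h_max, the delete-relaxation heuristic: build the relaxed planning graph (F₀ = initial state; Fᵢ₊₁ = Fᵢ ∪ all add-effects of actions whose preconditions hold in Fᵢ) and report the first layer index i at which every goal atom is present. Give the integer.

2

F0 = init (8 atoms)
F1 = F0 ∪ {above(c,c), at(a,a), at(a,c), at(c,a)}  (12 atoms)
F2 = F1 ∪ {at(c,e), at(e,c)}  (14 atoms)
goal ⊆ F2  ⇒  h_max = 2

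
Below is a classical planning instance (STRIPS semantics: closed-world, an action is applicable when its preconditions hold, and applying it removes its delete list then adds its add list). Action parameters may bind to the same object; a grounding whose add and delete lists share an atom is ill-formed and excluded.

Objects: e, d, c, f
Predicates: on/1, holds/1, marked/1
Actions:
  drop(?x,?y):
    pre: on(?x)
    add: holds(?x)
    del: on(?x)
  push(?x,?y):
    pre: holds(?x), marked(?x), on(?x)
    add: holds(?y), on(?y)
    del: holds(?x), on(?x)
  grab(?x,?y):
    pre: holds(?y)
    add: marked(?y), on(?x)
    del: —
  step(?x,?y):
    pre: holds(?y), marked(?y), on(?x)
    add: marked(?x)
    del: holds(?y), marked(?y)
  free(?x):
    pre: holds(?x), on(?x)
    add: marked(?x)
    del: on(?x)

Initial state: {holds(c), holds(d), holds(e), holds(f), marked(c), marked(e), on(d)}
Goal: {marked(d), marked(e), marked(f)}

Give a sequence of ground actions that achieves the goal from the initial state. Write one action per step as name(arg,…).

grab(e,d); grab(e,f)

1. grab(e,d)  →  {holds(c), holds(d), holds(e), holds(f), marked(c), marked(d), marked(e), on(d), on(e)}
2. grab(e,f)  →  {holds(c), holds(d), holds(e), holds(f), marked(c), marked(d), marked(e), marked(f), on(d), on(e)}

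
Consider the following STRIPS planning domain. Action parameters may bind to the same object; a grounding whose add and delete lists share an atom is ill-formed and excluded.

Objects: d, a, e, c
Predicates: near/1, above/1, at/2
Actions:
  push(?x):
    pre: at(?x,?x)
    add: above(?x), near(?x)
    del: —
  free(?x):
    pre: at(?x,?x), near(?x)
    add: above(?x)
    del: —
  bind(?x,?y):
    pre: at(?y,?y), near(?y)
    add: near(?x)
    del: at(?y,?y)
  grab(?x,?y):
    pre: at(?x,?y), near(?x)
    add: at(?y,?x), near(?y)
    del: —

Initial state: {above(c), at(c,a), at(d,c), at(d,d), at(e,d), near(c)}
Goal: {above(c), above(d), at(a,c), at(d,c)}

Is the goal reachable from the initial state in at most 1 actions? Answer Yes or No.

No

1. push(d)  →  {above(c), above(d), at(c,a), at(d,c), at(d,d), at(e,d), near(c), near(d)}
2. grab(c,a)  →  {above(c), above(d), at(a,c), at(c,a), at(d,c), at(d,d), at(e,d), near(a), near(c), near(d)}
optimal plan length = 2; 2 > 1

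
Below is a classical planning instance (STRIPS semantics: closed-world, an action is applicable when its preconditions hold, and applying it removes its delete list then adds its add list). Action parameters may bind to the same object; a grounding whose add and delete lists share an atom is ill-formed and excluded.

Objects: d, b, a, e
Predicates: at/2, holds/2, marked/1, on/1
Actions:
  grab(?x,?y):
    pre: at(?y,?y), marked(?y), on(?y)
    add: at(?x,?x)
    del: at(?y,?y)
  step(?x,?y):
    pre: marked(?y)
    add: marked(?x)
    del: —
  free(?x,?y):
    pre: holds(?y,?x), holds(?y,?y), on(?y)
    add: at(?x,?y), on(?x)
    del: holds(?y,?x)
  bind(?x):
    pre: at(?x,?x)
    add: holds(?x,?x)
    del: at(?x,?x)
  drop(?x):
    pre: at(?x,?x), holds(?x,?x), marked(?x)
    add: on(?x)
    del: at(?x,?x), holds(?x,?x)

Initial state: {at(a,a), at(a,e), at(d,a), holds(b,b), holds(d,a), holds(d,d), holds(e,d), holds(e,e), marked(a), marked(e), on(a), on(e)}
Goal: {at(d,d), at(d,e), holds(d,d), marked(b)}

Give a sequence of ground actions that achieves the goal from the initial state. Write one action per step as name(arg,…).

grab(d,a); step(b,a); free(d,e)

1. grab(d,a)  →  {at(a,e), at(d,a), at(d,d), holds(b,b), holds(d,a), holds(d,d), holds(e,d), holds(e,e), marked(a), marked(e), on(a), on(e)}
2. step(b,a)  →  {at(a,e), at(d,a), at(d,d), holds(b,b), holds(d,a), holds(d,d), holds(e,d), holds(e,e), marked(a), marked(b), marked(e), on(a), on(e)}
3. free(d,e)  →  {at(a,e), at(d,a), at(d,d), at(d,e), holds(b,b), holds(d,a), holds(d,d), holds(e,e), marked(a), marked(b), marked(e), on(a), on(d), on(e)}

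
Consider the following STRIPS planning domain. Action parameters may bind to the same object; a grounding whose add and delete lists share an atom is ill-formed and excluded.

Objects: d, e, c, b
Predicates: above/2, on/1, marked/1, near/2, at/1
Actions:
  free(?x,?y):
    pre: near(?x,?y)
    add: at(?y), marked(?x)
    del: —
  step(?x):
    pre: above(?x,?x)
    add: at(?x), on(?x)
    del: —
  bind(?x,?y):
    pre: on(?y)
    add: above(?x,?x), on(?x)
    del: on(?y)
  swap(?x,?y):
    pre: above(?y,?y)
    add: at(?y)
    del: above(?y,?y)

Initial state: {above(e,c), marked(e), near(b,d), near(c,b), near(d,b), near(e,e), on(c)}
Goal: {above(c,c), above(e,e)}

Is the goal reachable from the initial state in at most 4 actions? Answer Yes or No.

1. bind(e,c)  →  {above(e,c), above(e,e), marked(e), near(b,d), near(c,b), near(d,b), near(e,e), on(e)}
2. bind(c,e)  →  {above(c,c), above(e,c), above(e,e), marked(e), near(b,d), near(c,b), near(d,b), near(e,e), on(c)}
optimal plan length = 2; 2 ≤ 4

Yes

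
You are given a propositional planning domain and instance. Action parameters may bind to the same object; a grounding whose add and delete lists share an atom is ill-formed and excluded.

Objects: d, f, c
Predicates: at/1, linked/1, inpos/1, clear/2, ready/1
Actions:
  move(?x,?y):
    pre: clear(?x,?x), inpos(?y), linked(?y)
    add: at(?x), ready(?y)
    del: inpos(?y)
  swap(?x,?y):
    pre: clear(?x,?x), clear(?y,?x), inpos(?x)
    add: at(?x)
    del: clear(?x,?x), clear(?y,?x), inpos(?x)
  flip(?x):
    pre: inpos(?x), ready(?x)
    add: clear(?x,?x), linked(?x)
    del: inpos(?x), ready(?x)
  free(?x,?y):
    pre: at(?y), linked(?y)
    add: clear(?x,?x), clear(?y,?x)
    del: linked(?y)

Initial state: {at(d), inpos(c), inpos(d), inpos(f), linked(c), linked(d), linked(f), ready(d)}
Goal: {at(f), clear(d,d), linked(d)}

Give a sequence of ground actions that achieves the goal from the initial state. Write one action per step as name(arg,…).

free(f,d); move(f,f); flip(d)

1. free(f,d)  →  {at(d), clear(d,f), clear(f,f), inpos(c), inpos(d), inpos(f), linked(c), linked(f), ready(d)}
2. move(f,f)  →  {at(d), at(f), clear(d,f), clear(f,f), inpos(c), inpos(d), linked(c), linked(f), ready(d), ready(f)}
3. flip(d)  →  {at(d), at(f), clear(d,d), clear(d,f), clear(f,f), inpos(c), linked(c), linked(d), linked(f), ready(f)}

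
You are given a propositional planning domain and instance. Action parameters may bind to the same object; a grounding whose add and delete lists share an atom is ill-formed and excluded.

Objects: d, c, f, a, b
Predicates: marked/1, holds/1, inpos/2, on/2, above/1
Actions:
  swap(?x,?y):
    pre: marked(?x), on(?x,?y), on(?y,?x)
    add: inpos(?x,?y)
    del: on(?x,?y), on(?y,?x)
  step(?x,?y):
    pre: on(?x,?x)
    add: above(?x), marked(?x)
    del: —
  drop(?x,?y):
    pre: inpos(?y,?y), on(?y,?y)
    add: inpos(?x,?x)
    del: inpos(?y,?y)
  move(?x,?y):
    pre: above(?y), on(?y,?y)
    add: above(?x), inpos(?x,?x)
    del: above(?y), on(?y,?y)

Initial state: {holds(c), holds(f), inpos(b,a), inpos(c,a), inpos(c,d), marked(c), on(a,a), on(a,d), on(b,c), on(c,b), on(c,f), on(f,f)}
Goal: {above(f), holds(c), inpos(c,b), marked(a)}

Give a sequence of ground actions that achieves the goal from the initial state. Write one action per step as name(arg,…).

swap(c,b); step(f,d); step(a,d)

1. swap(c,b)  →  {holds(c), holds(f), inpos(b,a), inpos(c,a), inpos(c,b), inpos(c,d), marked(c), on(a,a), on(a,d), on(c,f), on(f,f)}
2. step(f,d)  →  {above(f), holds(c), holds(f), inpos(b,a), inpos(c,a), inpos(c,b), inpos(c,d), marked(c), marked(f), on(a,a), on(a,d), on(c,f), on(f,f)}
3. step(a,d)  →  {above(a), above(f), holds(c), holds(f), inpos(b,a), inpos(c,a), inpos(c,b), inpos(c,d), marked(a), marked(c), marked(f), on(a,a), on(a,d), on(c,f), on(f,f)}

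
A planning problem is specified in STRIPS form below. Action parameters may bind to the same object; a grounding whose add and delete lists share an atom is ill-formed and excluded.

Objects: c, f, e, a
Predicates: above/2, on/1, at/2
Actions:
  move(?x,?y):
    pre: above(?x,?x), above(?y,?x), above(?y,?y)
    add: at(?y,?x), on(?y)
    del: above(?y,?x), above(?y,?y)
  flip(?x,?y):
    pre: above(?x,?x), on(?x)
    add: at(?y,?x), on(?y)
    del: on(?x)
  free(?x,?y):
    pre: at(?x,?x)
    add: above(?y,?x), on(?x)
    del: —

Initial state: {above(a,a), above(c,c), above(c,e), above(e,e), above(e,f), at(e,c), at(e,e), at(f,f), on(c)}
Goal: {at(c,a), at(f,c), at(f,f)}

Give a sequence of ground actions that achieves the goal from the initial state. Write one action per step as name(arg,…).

1. flip(c,a)  →  {above(a,a), above(c,c), above(c,e), above(e,e), above(e,f), at(a,c), at(e,c), at(e,e), at(f,f), on(a)}
2. flip(a,c)  →  {above(a,a), above(c,c), above(c,e), above(e,e), above(e,f), at(a,c), at(c,a), at(e,c), at(e,e), at(f,f), on(c)}
3. flip(c,f)  →  {above(a,a), above(c,c), above(c,e), above(e,e), above(e,f), at(a,c), at(c,a), at(e,c), at(e,e), at(f,c), at(f,f), on(f)}

flip(c,a); flip(a,c); flip(c,f)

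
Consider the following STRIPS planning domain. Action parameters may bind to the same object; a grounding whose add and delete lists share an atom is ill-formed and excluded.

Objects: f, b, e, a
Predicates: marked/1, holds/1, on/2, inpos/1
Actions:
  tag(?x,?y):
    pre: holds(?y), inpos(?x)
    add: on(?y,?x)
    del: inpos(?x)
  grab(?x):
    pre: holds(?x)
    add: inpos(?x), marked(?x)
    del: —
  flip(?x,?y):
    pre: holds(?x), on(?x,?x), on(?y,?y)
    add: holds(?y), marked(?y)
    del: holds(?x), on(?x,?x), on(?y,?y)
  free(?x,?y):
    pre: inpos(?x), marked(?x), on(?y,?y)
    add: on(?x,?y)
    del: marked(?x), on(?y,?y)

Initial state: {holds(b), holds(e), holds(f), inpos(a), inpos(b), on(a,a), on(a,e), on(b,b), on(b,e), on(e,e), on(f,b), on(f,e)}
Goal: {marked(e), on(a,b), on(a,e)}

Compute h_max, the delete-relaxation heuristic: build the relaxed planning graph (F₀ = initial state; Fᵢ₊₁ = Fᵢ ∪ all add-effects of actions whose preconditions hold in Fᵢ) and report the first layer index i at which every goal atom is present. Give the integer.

F0 = init (12 atoms)
F1 = F0 ∪ {holds(a), inpos(e), inpos(f), marked(a), marked(b), marked(e), marked(f), on(b,a), on(e,a), on(e,b), on(f,a)}  (23 atoms)
F2 = F1 ∪ {on(a,b), on(a,f), on(b,f), on(e,f), on(f,f)}  (28 atoms)
goal ⊆ F2  ⇒  h_max = 2

2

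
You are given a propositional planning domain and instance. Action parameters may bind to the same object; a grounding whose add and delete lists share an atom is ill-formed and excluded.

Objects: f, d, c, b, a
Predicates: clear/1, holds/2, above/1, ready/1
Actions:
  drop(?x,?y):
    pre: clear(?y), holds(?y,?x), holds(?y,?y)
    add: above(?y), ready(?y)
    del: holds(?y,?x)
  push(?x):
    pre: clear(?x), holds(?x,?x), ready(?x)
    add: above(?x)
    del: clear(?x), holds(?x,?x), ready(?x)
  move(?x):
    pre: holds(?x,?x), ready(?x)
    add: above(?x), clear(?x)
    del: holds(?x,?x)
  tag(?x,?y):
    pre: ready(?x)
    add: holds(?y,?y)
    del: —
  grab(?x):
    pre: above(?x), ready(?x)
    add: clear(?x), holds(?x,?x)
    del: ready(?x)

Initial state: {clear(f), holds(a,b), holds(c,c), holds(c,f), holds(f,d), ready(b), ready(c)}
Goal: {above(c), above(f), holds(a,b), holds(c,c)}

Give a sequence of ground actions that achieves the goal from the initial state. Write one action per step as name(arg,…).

move(c); tag(c,f); drop(f,f); tag(f,c)

1. move(c)  →  {above(c), clear(c), clear(f), holds(a,b), holds(c,f), holds(f,d), ready(b), ready(c)}
2. tag(c,f)  →  {above(c), clear(c), clear(f), holds(a,b), holds(c,f), holds(f,d), holds(f,f), ready(b), ready(c)}
3. drop(f,f)  →  {above(c), above(f), clear(c), clear(f), holds(a,b), holds(c,f), holds(f,d), ready(b), ready(c), ready(f)}
4. tag(f,c)  →  {above(c), above(f), clear(c), clear(f), holds(a,b), holds(c,c), holds(c,f), holds(f,d), ready(b), ready(c), ready(f)}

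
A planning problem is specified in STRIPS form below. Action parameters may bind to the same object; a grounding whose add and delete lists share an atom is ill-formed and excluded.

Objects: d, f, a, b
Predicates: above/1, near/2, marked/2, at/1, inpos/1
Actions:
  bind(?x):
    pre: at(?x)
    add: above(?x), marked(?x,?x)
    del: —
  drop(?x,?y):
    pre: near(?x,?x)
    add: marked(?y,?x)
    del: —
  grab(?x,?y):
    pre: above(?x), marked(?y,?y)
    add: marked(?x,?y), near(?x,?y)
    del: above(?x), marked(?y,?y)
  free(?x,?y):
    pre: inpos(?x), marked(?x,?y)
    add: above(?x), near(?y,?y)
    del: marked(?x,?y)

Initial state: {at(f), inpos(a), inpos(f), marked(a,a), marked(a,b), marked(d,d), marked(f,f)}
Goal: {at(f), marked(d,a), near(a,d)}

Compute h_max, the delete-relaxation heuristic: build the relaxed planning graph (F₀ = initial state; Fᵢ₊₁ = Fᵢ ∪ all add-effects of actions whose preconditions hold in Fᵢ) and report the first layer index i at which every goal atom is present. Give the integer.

F0 = init (7 atoms)
F1 = F0 ∪ {above(a), above(f), near(a,a), near(b,b), near(f,f)}  (12 atoms)
F2 = F1 ∪ {marked(a,d), marked(a,f), marked(b,a), marked(b,b), marked(b,f), marked(d,a), marked(d,b), marked(d,f), marked(f,a), marked(f,b), marked(f,d), near(a,d), near(a,f), near(f,a), near(f,d)}  (27 atoms)
goal ⊆ F2  ⇒  h_max = 2

2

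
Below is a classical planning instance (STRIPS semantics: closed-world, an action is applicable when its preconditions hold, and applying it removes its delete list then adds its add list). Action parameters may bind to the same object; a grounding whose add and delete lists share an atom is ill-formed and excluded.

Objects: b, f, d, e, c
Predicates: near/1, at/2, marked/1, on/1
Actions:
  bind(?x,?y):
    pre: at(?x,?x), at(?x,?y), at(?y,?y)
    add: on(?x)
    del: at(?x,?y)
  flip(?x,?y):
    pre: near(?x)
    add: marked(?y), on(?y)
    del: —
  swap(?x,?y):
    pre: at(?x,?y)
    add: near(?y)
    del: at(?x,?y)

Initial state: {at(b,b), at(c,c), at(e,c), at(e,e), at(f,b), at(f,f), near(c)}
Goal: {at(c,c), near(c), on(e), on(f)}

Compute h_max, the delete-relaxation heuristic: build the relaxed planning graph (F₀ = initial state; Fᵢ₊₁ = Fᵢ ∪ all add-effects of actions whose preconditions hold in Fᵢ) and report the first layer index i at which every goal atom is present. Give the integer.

1

F0 = init (7 atoms)
F1 = F0 ∪ {marked(b), marked(c), marked(d), marked(e), marked(f), near(b), near(e), near(f), on(b), on(c), on(d), on(e), on(f)}  (20 atoms)
goal ⊆ F1  ⇒  h_max = 1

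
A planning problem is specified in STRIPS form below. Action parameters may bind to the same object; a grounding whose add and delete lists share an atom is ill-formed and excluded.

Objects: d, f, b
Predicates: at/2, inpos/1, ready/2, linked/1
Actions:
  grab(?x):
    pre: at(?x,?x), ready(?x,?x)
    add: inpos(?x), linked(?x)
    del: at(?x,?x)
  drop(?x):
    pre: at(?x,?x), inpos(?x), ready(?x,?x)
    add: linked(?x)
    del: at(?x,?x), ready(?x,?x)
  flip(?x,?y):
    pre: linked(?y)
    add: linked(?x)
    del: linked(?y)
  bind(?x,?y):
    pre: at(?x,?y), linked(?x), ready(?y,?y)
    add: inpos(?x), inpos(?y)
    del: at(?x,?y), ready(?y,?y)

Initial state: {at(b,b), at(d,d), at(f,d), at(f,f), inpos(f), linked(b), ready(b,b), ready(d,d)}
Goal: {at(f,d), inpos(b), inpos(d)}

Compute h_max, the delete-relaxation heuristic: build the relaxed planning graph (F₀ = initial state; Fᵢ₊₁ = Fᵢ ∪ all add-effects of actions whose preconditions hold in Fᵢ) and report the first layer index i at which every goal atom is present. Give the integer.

F0 = init (8 atoms)
F1 = F0 ∪ {inpos(b), inpos(d), linked(d), linked(f)}  (12 atoms)
goal ⊆ F1  ⇒  h_max = 1

1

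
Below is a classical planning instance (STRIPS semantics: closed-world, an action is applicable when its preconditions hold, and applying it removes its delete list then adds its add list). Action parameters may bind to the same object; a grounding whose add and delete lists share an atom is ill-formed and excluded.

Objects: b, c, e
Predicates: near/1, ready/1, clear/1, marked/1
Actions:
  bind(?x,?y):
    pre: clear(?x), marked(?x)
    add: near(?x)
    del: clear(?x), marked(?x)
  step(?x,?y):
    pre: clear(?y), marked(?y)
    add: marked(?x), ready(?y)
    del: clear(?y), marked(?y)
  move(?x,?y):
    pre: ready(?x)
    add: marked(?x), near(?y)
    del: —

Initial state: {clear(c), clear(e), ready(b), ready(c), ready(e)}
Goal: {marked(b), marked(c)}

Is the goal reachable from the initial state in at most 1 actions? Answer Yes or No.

No

1. move(b,b)  →  {clear(c), clear(e), marked(b), near(b), ready(b), ready(c), ready(e)}
2. move(c,b)  →  {clear(c), clear(e), marked(b), marked(c), near(b), ready(b), ready(c), ready(e)}
optimal plan length = 2; 2 > 1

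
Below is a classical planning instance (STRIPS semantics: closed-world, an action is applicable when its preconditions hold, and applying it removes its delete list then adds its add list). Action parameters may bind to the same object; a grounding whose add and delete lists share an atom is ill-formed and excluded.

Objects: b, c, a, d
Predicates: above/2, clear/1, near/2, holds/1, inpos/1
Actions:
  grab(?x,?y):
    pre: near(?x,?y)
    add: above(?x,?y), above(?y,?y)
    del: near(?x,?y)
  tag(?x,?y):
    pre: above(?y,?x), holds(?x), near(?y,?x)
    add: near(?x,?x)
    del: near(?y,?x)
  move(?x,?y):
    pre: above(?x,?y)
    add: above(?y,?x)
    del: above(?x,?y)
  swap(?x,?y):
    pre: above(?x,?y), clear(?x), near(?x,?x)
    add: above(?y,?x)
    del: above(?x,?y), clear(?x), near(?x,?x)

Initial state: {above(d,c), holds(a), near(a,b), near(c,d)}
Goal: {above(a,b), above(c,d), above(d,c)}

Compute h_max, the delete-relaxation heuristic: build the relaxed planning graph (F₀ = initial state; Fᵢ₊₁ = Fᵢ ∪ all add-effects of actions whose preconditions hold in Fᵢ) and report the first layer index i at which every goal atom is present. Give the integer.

F0 = init (4 atoms)
F1 = F0 ∪ {above(a,b), above(b,b), above(c,d), above(d,d)}  (8 atoms)
goal ⊆ F1  ⇒  h_max = 1

1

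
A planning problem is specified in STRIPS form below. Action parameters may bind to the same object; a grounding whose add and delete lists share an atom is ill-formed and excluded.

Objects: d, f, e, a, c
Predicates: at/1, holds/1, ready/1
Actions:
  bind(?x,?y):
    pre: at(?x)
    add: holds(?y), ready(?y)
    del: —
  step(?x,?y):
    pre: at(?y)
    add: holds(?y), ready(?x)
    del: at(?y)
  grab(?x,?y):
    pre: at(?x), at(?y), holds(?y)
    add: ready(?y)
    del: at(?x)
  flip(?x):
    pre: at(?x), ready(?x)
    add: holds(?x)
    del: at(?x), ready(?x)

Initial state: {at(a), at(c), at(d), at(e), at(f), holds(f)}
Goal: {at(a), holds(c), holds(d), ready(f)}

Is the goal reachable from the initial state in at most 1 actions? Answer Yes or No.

No

1. bind(d,d)  →  {at(a), at(c), at(d), at(e), at(f), holds(d), holds(f), ready(d)}
2. step(f,c)  →  {at(a), at(d), at(e), at(f), holds(c), holds(d), holds(f), ready(d), ready(f)}
optimal plan length = 2; 2 > 1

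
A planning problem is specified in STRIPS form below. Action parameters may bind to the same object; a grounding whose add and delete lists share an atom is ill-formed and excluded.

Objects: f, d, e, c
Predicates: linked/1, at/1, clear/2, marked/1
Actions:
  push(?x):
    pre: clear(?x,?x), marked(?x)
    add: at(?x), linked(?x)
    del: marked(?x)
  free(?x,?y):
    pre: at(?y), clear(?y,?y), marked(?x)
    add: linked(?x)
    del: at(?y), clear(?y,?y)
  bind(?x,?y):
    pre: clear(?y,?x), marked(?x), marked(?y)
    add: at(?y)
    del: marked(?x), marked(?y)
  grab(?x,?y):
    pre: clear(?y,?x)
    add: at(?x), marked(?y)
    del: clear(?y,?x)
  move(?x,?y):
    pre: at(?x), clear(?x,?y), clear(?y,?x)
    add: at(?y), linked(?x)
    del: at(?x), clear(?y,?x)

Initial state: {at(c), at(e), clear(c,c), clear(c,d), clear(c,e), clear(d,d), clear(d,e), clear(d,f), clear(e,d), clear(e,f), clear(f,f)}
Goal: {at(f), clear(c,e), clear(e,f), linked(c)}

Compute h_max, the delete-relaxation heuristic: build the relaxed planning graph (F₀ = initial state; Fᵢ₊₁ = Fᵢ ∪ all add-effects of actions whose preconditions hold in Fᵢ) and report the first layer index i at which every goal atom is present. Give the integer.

F0 = init (11 atoms)
F1 = F0 ∪ {at(d), at(f), linked(e), marked(c), marked(d), marked(e), marked(f)}  (18 atoms)
F2 = F1 ∪ {linked(c), linked(d), linked(f)}  (21 atoms)
goal ⊆ F2  ⇒  h_max = 2

2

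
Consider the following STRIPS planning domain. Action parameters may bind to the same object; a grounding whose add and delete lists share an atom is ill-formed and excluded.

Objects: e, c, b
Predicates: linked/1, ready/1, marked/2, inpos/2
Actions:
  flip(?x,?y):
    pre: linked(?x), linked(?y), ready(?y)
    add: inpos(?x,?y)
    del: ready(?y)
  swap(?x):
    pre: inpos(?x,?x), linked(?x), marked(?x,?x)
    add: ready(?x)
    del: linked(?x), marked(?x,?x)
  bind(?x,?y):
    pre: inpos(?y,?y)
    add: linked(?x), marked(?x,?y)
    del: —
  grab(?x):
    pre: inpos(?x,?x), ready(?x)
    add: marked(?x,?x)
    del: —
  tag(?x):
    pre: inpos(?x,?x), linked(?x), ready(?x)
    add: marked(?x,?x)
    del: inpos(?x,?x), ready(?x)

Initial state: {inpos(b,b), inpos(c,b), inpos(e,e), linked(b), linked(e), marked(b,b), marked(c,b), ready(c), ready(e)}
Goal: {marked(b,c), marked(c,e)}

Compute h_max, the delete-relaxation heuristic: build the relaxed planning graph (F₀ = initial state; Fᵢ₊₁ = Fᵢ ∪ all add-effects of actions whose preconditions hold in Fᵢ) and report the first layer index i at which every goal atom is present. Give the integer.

3

F0 = init (9 atoms)
F1 = F0 ∪ {inpos(b,e), linked(c), marked(b,e), marked(c,e), marked(e,b), marked(e,e), ready(b)}  (16 atoms)
F2 = F1 ∪ {inpos(b,c), inpos(c,c), inpos(c,e), inpos(e,b), inpos(e,c)}  (21 atoms)
F3 = F2 ∪ {marked(b,c), marked(c,c), marked(e,c)}  (24 atoms)
goal ⊆ F3  ⇒  h_max = 3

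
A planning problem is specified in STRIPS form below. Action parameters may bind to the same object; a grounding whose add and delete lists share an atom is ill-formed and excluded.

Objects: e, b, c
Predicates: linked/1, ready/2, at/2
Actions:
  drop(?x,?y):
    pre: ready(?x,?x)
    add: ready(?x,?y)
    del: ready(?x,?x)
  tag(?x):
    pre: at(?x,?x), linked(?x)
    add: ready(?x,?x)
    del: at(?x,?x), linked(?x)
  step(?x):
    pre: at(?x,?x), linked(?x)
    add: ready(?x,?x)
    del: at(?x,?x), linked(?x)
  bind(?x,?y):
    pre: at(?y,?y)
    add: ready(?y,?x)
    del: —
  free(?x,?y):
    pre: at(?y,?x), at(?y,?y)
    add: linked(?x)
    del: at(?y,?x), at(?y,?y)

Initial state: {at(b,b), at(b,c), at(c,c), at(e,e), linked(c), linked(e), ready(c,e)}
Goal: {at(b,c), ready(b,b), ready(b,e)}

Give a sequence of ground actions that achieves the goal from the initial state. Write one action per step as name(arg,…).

bind(e,b); bind(b,b)

1. bind(e,b)  →  {at(b,b), at(b,c), at(c,c), at(e,e), linked(c), linked(e), ready(b,e), ready(c,e)}
2. bind(b,b)  →  {at(b,b), at(b,c), at(c,c), at(e,e), linked(c), linked(e), ready(b,b), ready(b,e), ready(c,e)}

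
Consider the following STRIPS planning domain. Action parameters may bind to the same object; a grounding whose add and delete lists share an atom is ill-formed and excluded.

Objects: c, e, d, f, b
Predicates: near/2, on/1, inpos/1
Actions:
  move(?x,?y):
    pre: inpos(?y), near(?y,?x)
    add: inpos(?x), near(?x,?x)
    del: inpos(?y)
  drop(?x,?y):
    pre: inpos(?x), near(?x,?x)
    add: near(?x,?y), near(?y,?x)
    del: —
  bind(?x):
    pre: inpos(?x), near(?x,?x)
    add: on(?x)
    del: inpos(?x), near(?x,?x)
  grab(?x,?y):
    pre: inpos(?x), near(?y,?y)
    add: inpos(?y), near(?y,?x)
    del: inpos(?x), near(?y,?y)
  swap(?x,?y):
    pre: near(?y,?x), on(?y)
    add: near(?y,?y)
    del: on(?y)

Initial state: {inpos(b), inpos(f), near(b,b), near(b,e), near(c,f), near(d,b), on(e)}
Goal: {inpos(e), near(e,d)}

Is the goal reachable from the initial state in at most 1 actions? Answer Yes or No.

1. move(e,b)  →  {inpos(e), inpos(f), near(b,b), near(b,e), near(c,f), near(d,b), near(e,e), on(e)}
2. drop(e,d)  →  {inpos(e), inpos(f), near(b,b), near(b,e), near(c,f), near(d,b), near(d,e), near(e,d), near(e,e), on(e)}
optimal plan length = 2; 2 > 1

No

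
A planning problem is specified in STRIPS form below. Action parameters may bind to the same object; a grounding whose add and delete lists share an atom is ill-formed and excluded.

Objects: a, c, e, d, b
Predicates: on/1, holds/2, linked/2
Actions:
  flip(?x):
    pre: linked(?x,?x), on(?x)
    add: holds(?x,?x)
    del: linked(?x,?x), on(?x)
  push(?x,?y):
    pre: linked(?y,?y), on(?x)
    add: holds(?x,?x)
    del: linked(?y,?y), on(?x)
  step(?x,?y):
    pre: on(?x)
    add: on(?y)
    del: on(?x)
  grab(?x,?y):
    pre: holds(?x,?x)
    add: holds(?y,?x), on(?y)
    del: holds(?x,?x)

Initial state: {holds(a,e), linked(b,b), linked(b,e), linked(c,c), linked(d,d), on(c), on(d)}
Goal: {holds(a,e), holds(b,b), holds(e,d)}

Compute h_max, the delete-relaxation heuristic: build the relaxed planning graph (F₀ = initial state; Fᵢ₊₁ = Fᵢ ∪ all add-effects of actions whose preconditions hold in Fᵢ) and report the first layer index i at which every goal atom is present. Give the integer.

2

F0 = init (7 atoms)
F1 = F0 ∪ {holds(c,c), holds(d,d), on(a), on(b), on(e)}  (12 atoms)
F2 = F1 ∪ {holds(a,a), holds(a,c), holds(a,d), holds(b,b), holds(b,c), holds(b,d), holds(c,d), holds(d,c), holds(e,c), holds(e,d), holds(e,e)}  (23 atoms)
goal ⊆ F2  ⇒  h_max = 2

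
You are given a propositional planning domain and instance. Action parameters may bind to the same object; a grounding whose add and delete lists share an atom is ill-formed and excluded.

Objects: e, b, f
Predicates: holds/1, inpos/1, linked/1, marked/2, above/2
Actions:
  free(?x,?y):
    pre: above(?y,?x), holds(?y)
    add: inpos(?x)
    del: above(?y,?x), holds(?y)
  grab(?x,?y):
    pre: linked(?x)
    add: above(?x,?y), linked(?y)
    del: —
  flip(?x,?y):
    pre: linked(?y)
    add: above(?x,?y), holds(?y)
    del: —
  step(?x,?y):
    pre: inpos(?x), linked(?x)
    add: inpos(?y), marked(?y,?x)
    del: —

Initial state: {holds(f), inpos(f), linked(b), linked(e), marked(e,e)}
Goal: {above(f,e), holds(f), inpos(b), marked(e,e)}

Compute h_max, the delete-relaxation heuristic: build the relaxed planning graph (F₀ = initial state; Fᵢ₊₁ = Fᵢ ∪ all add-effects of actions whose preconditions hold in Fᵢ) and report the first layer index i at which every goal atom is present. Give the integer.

2

F0 = init (5 atoms)
F1 = F0 ∪ {above(b,b), above(b,e), above(b,f), above(e,b), above(e,e), above(e,f), above(f,b), above(f,e), holds(b), holds(e), linked(f)}  (16 atoms)
F2 = F1 ∪ {above(f,f), inpos(b), inpos(e), marked(b,f), marked(e,f), marked(f,f)}  (22 atoms)
goal ⊆ F2  ⇒  h_max = 2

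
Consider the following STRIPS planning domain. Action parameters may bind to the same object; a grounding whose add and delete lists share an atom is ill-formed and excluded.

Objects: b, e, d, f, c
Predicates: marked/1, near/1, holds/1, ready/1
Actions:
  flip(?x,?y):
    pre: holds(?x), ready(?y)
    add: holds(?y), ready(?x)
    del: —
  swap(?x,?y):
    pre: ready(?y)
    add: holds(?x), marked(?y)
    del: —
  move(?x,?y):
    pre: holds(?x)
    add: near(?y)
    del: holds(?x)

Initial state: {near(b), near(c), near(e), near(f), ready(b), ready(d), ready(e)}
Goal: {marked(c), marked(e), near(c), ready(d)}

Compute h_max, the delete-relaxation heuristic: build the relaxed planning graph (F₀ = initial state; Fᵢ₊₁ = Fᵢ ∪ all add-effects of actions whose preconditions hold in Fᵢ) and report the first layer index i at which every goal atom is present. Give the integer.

F0 = init (7 atoms)
F1 = F0 ∪ {holds(b), holds(c), holds(d), holds(e), holds(f), marked(b), marked(d), marked(e)}  (15 atoms)
F2 = F1 ∪ {near(d), ready(c), ready(f)}  (18 atoms)
F3 = F2 ∪ {marked(c), marked(f)}  (20 atoms)
goal ⊆ F3  ⇒  h_max = 3

3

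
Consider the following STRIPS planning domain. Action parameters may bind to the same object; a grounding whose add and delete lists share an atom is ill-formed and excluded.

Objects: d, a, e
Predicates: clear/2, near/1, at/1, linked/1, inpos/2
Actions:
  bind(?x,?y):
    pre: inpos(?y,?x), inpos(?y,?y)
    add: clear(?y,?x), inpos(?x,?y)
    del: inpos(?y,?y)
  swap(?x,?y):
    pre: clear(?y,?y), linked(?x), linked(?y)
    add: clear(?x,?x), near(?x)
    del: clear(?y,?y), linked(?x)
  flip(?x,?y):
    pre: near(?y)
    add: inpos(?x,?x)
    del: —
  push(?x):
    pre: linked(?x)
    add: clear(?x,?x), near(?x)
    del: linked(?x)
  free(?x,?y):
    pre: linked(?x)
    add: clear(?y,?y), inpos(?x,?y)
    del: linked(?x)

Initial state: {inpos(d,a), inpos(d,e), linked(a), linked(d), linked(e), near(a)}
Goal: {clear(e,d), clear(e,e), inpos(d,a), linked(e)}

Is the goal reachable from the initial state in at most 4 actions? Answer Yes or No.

1. flip(d,a)  →  {inpos(d,a), inpos(d,d), inpos(d,e), linked(a), linked(d), linked(e), near(a)}
2. bind(e,d)  →  {clear(d,e), inpos(d,a), inpos(d,e), inpos(e,d), linked(a), linked(d), linked(e), near(a)}
3. flip(e,a)  →  {clear(d,e), inpos(d,a), inpos(d,e), inpos(e,d), inpos(e,e), linked(a), linked(d), linked(e), near(a)}
4. bind(d,e)  →  {clear(d,e), clear(e,d), inpos(d,a), inpos(d,e), inpos(e,d), linked(a), linked(d), linked(e), near(a)}
5. free(d,e)  →  {clear(d,e), clear(e,d), clear(e,e), inpos(d,a), inpos(d,e), inpos(e,d), linked(a), linked(e), near(a)}
optimal plan length = 5; 5 > 4

No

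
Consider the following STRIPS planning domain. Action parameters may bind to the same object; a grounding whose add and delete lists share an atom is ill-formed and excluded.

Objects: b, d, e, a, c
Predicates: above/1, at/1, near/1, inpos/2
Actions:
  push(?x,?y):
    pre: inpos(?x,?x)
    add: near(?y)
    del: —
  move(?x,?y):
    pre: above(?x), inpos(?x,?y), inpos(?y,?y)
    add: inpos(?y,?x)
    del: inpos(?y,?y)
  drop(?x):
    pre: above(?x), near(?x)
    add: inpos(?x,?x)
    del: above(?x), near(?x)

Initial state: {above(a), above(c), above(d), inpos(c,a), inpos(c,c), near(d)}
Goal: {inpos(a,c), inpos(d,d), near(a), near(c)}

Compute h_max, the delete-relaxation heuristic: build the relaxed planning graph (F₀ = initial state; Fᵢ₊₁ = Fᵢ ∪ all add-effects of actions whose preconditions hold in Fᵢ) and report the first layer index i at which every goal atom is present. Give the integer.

3

F0 = init (6 atoms)
F1 = F0 ∪ {inpos(d,d), near(a), near(b), near(c), near(e)}  (11 atoms)
F2 = F1 ∪ {inpos(a,a)}  (12 atoms)
F3 = F2 ∪ {inpos(a,c)}  (13 atoms)
goal ⊆ F3  ⇒  h_max = 3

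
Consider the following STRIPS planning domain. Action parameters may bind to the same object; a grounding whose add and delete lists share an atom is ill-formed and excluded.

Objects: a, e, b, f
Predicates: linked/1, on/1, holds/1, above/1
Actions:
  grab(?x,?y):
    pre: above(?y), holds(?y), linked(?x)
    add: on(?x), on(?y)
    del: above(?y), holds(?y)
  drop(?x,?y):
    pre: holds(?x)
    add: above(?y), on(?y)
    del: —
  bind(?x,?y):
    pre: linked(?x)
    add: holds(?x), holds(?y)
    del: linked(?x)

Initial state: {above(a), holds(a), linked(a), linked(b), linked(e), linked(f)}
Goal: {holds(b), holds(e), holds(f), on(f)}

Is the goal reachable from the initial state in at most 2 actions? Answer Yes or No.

1. grab(f,a)  →  {linked(a), linked(b), linked(e), linked(f), on(a), on(f)}
2. bind(a,e)  →  {holds(a), holds(e), linked(b), linked(e), linked(f), on(a), on(f)}
3. bind(b,f)  →  {holds(a), holds(b), holds(e), holds(f), linked(e), linked(f), on(a), on(f)}
optimal plan length = 3; 3 > 2

No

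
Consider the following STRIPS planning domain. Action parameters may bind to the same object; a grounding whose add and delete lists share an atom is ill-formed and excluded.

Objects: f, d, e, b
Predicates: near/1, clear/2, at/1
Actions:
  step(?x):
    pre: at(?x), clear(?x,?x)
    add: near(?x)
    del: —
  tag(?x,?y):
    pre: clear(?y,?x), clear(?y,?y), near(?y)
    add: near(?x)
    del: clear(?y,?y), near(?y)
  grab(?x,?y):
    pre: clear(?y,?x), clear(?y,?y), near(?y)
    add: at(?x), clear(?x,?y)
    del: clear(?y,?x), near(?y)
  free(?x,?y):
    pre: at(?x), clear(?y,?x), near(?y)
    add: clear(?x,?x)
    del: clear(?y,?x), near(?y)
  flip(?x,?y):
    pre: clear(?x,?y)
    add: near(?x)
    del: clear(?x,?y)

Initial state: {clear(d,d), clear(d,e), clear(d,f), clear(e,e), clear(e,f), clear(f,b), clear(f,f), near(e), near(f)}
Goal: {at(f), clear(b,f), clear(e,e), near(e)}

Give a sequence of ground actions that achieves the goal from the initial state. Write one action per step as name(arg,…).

1. grab(b,f)  →  {at(b), clear(b,f), clear(d,d), clear(d,e), clear(d,f), clear(e,e), clear(e,f), clear(f,f), near(e)}
2. flip(d,e)  →  {at(b), clear(b,f), clear(d,d), clear(d,f), clear(e,e), clear(e,f), clear(f,f), near(d), near(e)}
3. grab(f,d)  →  {at(b), at(f), clear(b,f), clear(d,d), clear(e,e), clear(e,f), clear(f,d), clear(f,f), near(e)}

grab(b,f); flip(d,e); grab(f,d)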